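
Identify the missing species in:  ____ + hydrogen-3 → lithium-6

Conserve mass number: A + 3 = 6, so A = 3.
Conserve atomic number: Z + 1 = 3, so Z = 2.
Z = 2 is helium, so the species is helium-3.

He-3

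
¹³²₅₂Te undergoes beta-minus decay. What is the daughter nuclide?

Beta-minus decay: mass number changes by +0, atomic number by +1.
A: 132 = 132; Z: 52 + 1 = 53.
Z = 53 is iodine, so the daughter is ¹³²₅₃I.

I-132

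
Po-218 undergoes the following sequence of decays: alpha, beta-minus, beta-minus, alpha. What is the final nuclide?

Pb-210

Start: (A, Z) = (218, 84).
After α: (214, 82).
After β⁻: (214, 83).
After β⁻: (214, 84).
After α: (210, 82).
Z = 82 is lead.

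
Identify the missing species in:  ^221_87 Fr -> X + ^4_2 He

At-217

Conserve mass number: 221 = A + 4, so A = 217.
Conserve atomic number: 87 = Z + 2, so Z = 85.
Z = 85 is astatine, so the species is ^217_85 At.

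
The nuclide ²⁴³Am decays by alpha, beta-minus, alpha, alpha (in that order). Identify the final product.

Start: (A, Z) = (243, 95).
After α: (239, 93).
After β⁻: (239, 94).
After α: (235, 92).
After α: (231, 90).
Z = 90 is thorium.

Th-231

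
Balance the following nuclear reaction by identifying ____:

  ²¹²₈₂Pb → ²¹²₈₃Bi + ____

beta-minus particle

Conserve mass number: 212 = 212 + A, so A = 0.
Conserve atomic number: 82 = 83 + Z, so Z = -1.
A = 0 and Z = -1 is ⁰₋₁e — a beta-minus particle.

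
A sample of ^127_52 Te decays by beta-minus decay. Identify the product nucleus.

Beta-minus decay: mass number changes by +0, atomic number by +1.
A: 127 = 127; Z: 52 + 1 = 53.
Z = 53 is iodine, so the daughter is ^127_53 I.

I-127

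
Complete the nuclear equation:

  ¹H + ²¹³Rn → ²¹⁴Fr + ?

Conserve mass number: 1 + 213 = 214 + A, so A = 0.
Conserve atomic number: 1 + 86 = 87 + Z, so Z = 0.
A = 0 and Z = 0 is γ — a gamma ray.

gamma ray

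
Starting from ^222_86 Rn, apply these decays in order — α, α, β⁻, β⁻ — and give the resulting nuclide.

Po-214

Start: (A, Z) = (222, 86).
After α: (218, 84).
After α: (214, 82).
After β⁻: (214, 83).
After β⁻: (214, 84).
Z = 84 is polonium.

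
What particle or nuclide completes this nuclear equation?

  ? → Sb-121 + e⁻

Conserve mass number: A = 121 + 0, so A = 121.
Conserve atomic number: Z = 51 − 1, so Z = 50.
Z = 50 is tin, so the species is Sn-121.

Sn-121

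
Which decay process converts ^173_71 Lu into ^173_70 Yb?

ΔA = 173 − 173 = 0; ΔZ = 70 − 71 = -1.
A is unchanged and Z drops by 1 — a proton has become a neutron (β⁺ emission or electron capture).

beta-plus decay or electron capture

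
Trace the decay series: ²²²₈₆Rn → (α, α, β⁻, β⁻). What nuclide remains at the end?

Po-214

Start: (A, Z) = (222, 86).
After α: (218, 84).
After α: (214, 82).
After β⁻: (214, 83).
After β⁻: (214, 84).
Z = 84 is polonium.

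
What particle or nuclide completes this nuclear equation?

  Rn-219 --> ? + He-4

Conserve mass number: 219 = A + 4, so A = 215.
Conserve atomic number: 86 = Z + 2, so Z = 84.
Z = 84 is polonium, so the species is Po-215.

Po-215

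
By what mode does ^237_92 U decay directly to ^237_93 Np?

ΔA = 237 − 237 = 0; ΔZ = 93 − 92 = +1.
A is unchanged and Z rises by 1 — a neutron has become a proton (β⁻ decay).

beta-minus decay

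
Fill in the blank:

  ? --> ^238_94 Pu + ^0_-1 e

Np-238

Conserve mass number: A = 238 + 0, so A = 238.
Conserve atomic number: Z = 94 − 1, so Z = 93.
Z = 93 is neptunium, so the species is ^238_93 Np.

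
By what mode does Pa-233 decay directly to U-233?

beta-minus decay

ΔA = 233 − 233 = 0; ΔZ = 92 − 91 = +1.
A is unchanged and Z rises by 1 — a neutron has become a proton (β⁻ decay).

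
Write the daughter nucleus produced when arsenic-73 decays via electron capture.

Electron capture: mass number changes by +0, atomic number by -1.
A: 73 = 73; Z: 33 − 1 = 32.
Z = 32 is germanium, so the daughter is germanium-73.

Ge-73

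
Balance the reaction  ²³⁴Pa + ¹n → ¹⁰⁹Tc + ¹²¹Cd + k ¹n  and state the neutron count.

5

Conserve mass number: 235 = 109 + 121 + k, so k = 235 − 230 = 5.
Check atomic number: 91 = 43 + 48 + 0 = 91. ✓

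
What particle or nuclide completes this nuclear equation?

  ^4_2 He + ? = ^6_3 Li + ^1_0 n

Conserve mass number: 4 + A = 6 + 1, so A = 3.
Conserve atomic number: 2 + Z = 3 + 0, so Z = 1.
A = 3 and Z = 1 is ^3_1 H — a triton.

triton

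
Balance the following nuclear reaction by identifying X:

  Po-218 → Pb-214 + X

Conserve mass number: 218 = 214 + A, so A = 4.
Conserve atomic number: 84 = 82 + Z, so Z = 2.
A = 4 and Z = 2 is He-4 — an alpha particle.

alpha particle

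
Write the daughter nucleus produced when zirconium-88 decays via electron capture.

Electron capture: mass number changes by +0, atomic number by -1.
A: 88 = 88; Z: 40 − 1 = 39.
Z = 39 is yttrium, so the daughter is yttrium-88.

Y-88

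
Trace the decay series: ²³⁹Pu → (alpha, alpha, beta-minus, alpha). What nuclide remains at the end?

Ac-227

Start: (A, Z) = (239, 94).
After α: (235, 92).
After α: (231, 90).
After β⁻: (231, 91).
After α: (227, 89).
Z = 89 is actinium.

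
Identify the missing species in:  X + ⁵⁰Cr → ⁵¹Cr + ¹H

deuteron

Conserve mass number: A + 50 = 51 + 1, so A = 2.
Conserve atomic number: Z + 24 = 24 + 1, so Z = 1.
A = 2 and Z = 1 is ²H — a deuteron.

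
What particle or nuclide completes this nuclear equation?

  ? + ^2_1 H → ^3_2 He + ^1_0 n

deuteron

Conserve mass number: A + 2 = 3 + 1, so A = 2.
Conserve atomic number: Z + 1 = 2 + 0, so Z = 1.
A = 2 and Z = 1 is ^2_1 H — a deuteron.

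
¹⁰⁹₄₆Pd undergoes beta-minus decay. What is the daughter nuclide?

Beta-minus decay: mass number changes by +0, atomic number by +1.
A: 109 = 109; Z: 46 + 1 = 47.
Z = 47 is silver, so the daughter is ¹⁰⁹₄₇Ag.

Ag-109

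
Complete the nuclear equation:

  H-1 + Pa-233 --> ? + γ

U-234

Conserve mass number: 1 + 233 = A + 0, so A = 234.
Conserve atomic number: 1 + 91 = Z + 0, so Z = 92.
Z = 92 is uranium, so the species is U-234.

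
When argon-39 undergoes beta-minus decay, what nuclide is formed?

Beta-minus decay: mass number changes by +0, atomic number by +1.
A: 39 = 39; Z: 18 + 1 = 19.
Z = 19 is potassium, so the daughter is potassium-39.

K-39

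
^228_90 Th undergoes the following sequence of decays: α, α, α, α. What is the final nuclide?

Pb-212

Start: (A, Z) = (228, 90).
After α: (224, 88).
After α: (220, 86).
After α: (216, 84).
After α: (212, 82).
Z = 82 is lead.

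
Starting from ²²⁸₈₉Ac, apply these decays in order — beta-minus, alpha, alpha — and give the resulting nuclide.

Rn-220

Start: (A, Z) = (228, 89).
After β⁻: (228, 90).
After α: (224, 88).
After α: (220, 86).
Z = 86 is radon.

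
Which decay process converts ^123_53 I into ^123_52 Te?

beta-plus decay or electron capture

ΔA = 123 − 123 = 0; ΔZ = 52 − 53 = -1.
A is unchanged and Z drops by 1 — a proton has become a neutron (β⁺ emission or electron capture).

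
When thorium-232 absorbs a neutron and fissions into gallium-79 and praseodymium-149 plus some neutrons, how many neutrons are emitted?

Conserve mass number: 233 = 79 + 149 + k, so k = 233 − 228 = 5.
Check atomic number: 90 = 31 + 59 + 0 = 90. ✓

5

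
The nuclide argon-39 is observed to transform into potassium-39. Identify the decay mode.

ΔA = 39 − 39 = 0; ΔZ = 19 − 18 = +1.
A is unchanged and Z rises by 1 — a neutron has become a proton (β⁻ decay).

beta-minus decay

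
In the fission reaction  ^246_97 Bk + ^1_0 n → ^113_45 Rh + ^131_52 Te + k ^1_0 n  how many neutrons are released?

Conserve mass number: 247 = 113 + 131 + k, so k = 247 − 244 = 3.
Check atomic number: 97 = 45 + 52 + 0 = 97. ✓

3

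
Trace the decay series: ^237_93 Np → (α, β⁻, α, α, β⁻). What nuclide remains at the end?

Start: (A, Z) = (237, 93).
After α: (233, 91).
After β⁻: (233, 92).
After α: (229, 90).
After α: (225, 88).
After β⁻: (225, 89).
Z = 89 is actinium.

Ac-225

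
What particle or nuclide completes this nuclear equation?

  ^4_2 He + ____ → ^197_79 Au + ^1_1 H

Pt-194

Conserve mass number: 4 + A = 197 + 1, so A = 194.
Conserve atomic number: 2 + Z = 79 + 1, so Z = 78.
Z = 78 is platinum, so the species is ^194_78 Pt.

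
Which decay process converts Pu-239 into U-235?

ΔA = 235 − 239 = -4; ΔZ = 92 − 94 = -2.
A drops by 4 and Z drops by 2 — the signature of alpha emission.

alpha decay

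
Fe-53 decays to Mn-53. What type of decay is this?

ΔA = 53 − 53 = 0; ΔZ = 25 − 26 = -1.
A is unchanged and Z drops by 1 — a proton has become a neutron (β⁺ emission or electron capture).

beta-plus decay or electron capture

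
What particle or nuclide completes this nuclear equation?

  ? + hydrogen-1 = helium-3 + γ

Conserve mass number: A + 1 = 3 + 0, so A = 2.
Conserve atomic number: Z + 1 = 2 + 0, so Z = 1.
A = 2 and Z = 1 is hydrogen-2 — a deuteron.

deuteron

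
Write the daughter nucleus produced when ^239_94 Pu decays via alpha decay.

Alpha decay: mass number changes by -4, atomic number by -2.
A: 239 − 4 = 235; Z: 94 − 2 = 92.
Z = 92 is uranium, so the daughter is ^235_92 U.

U-235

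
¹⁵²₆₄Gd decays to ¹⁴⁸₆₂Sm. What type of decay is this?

ΔA = 148 − 152 = -4; ΔZ = 62 − 64 = -2.
A drops by 4 and Z drops by 2 — the signature of alpha emission.

alpha decay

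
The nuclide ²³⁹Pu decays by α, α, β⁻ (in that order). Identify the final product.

Pa-231

Start: (A, Z) = (239, 94).
After α: (235, 92).
After α: (231, 90).
After β⁻: (231, 91).
Z = 91 is protactinium.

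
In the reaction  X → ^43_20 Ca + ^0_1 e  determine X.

Sc-43

Conserve mass number: A = 43 + 0, so A = 43.
Conserve atomic number: Z = 20 + 1, so Z = 21.
Z = 21 is scandium, so the species is ^43_21 Sc.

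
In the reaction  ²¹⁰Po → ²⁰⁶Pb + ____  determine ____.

Conserve mass number: 210 = 206 + A, so A = 4.
Conserve atomic number: 84 = 82 + Z, so Z = 2.
A = 4 and Z = 2 is ⁴He — an alpha particle.

alpha particle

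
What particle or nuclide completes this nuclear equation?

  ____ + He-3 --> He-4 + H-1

deuteron

Conserve mass number: A + 3 = 4 + 1, so A = 2.
Conserve atomic number: Z + 2 = 2 + 1, so Z = 1.
A = 2 and Z = 1 is H-2 — a deuteron.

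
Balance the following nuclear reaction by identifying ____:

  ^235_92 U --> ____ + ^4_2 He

Th-231

Conserve mass number: 235 = A + 4, so A = 231.
Conserve atomic number: 92 = Z + 2, so Z = 90.
Z = 90 is thorium, so the species is ^231_90 Th.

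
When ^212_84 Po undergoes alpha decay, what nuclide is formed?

Pb-208

Alpha decay: mass number changes by -4, atomic number by -2.
A: 212 − 4 = 208; Z: 84 − 2 = 82.
Z = 82 is lead, so the daughter is ^208_82 Pb.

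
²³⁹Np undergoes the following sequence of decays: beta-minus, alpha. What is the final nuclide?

Start: (A, Z) = (239, 93).
After β⁻: (239, 94).
After α: (235, 92).
Z = 92 is uranium.

U-235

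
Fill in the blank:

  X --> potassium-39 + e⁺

Conserve mass number: A = 39 + 0, so A = 39.
Conserve atomic number: Z = 19 + 1, so Z = 20.
Z = 20 is calcium, so the species is calcium-39.

Ca-39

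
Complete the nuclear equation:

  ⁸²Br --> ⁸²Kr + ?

Conserve mass number: 82 = 82 + A, so A = 0.
Conserve atomic number: 35 = 36 + Z, so Z = -1.
A = 0 and Z = -1 is e⁻ — a beta-minus particle.

beta-minus particle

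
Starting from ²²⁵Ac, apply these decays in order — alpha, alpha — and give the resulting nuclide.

Start: (A, Z) = (225, 89).
After α: (221, 87).
After α: (217, 85).
Z = 85 is astatine.

At-217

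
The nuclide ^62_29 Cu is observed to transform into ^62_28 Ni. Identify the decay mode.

ΔA = 62 − 62 = 0; ΔZ = 28 − 29 = -1.
A is unchanged and Z drops by 1 — a proton has become a neutron (β⁺ emission or electron capture).

beta-plus decay or electron capture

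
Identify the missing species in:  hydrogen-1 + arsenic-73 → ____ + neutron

Conserve mass number: 1 + 73 = A + 1, so A = 73.
Conserve atomic number: 1 + 33 = Z + 0, so Z = 34.
Z = 34 is selenium, so the species is selenium-73.

Se-73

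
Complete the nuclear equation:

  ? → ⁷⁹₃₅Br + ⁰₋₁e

Se-79

Conserve mass number: A = 79 + 0, so A = 79.
Conserve atomic number: Z = 35 − 1, so Z = 34.
Z = 34 is selenium, so the species is ⁷⁹₃₄Se.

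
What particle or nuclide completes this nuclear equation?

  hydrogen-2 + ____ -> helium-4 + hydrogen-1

Conserve mass number: 2 + A = 4 + 1, so A = 3.
Conserve atomic number: 1 + Z = 2 + 1, so Z = 2.
Z = 2 is helium, so the species is helium-3.

He-3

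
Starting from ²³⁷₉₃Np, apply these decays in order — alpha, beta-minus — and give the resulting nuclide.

Start: (A, Z) = (237, 93).
After α: (233, 91).
After β⁻: (233, 92).
Z = 92 is uranium.

U-233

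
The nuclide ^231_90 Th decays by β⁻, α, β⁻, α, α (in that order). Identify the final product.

Rn-219

Start: (A, Z) = (231, 90).
After β⁻: (231, 91).
After α: (227, 89).
After β⁻: (227, 90).
After α: (223, 88).
After α: (219, 86).
Z = 86 is radon.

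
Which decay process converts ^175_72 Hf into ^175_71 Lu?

beta-plus decay or electron capture

ΔA = 175 − 175 = 0; ΔZ = 71 − 72 = -1.
A is unchanged and Z drops by 1 — a proton has become a neutron (β⁺ emission or electron capture).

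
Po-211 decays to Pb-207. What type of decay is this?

ΔA = 207 − 211 = -4; ΔZ = 82 − 84 = -2.
A drops by 4 and Z drops by 2 — the signature of alpha emission.

alpha decay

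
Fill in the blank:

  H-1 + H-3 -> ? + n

Conserve mass number: 1 + 3 = A + 1, so A = 3.
Conserve atomic number: 1 + 1 = Z + 0, so Z = 2.
Z = 2 is helium, so the species is He-3.

He-3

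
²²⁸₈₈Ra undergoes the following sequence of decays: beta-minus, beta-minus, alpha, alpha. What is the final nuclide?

Rn-220

Start: (A, Z) = (228, 88).
After β⁻: (228, 89).
After β⁻: (228, 90).
After α: (224, 88).
After α: (220, 86).
Z = 86 is radon.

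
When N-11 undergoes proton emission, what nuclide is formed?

C-10

Proton emission: mass number changes by -1, atomic number by -1.
A: 11 − 1 = 10; Z: 7 − 1 = 6.
Z = 6 is carbon, so the daughter is C-10.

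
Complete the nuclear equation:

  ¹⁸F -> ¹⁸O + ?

Conserve mass number: 18 = 18 + A, so A = 0.
Conserve atomic number: 9 = 8 + Z, so Z = 1.
A = 0 and Z = 1 is e⁺ — a positron.

positron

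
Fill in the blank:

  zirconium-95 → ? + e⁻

Nb-95

Conserve mass number: 95 = A + 0, so A = 95.
Conserve atomic number: 40 = Z − 1, so Z = 41.
Z = 41 is niobium, so the species is niobium-95.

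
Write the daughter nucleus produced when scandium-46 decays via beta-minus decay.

Beta-minus decay: mass number changes by +0, atomic number by +1.
A: 46 = 46; Z: 21 + 1 = 22.
Z = 22 is titanium, so the daughter is titanium-46.

Ti-46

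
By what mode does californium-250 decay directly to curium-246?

ΔA = 246 − 250 = -4; ΔZ = 96 − 98 = -2.
A drops by 4 and Z drops by 2 — the signature of alpha emission.

alpha decay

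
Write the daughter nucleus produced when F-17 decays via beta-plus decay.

O-17

Beta-plus decay: mass number changes by +0, atomic number by -1.
A: 17 = 17; Z: 9 − 1 = 8.
Z = 8 is oxygen, so the daughter is O-17.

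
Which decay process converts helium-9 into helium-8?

neutron emission

ΔA = 8 − 9 = -1; ΔZ = 2 − 2 = +0.
A drops by 1 with Z unchanged — a neutron was emitted.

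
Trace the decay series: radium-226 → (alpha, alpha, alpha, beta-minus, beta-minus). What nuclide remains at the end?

Po-214

Start: (A, Z) = (226, 88).
After α: (222, 86).
After α: (218, 84).
After α: (214, 82).
After β⁻: (214, 83).
After β⁻: (214, 84).
Z = 84 is polonium.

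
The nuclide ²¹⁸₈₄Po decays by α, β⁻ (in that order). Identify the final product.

Bi-214

Start: (A, Z) = (218, 84).
After α: (214, 82).
After β⁻: (214, 83).
Z = 83 is bismuth.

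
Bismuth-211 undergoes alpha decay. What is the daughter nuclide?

Tl-207

Alpha decay: mass number changes by -4, atomic number by -2.
A: 211 − 4 = 207; Z: 83 − 2 = 81.
Z = 81 is thallium, so the daughter is thallium-207.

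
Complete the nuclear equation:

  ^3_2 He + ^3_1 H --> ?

Conserve mass number: 3 + 3 = A, so A = 6.
Conserve atomic number: 2 + 1 = Z, so Z = 3.
Z = 3 is lithium, so the species is ^6_3 Li.

Li-6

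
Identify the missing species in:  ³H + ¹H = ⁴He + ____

Conserve mass number: 3 + 1 = 4 + A, so A = 0.
Conserve atomic number: 1 + 1 = 2 + Z, so Z = 0.
A = 0 and Z = 0 is γ — a gamma ray.

gamma ray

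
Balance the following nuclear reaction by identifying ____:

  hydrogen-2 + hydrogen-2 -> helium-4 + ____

Conserve mass number: 2 + 2 = 4 + A, so A = 0.
Conserve atomic number: 1 + 1 = 2 + Z, so Z = 0.
A = 0 and Z = 0 is γ — a gamma ray.

gamma ray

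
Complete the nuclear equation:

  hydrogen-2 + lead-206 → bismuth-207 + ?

neutron

Conserve mass number: 2 + 206 = 207 + A, so A = 1.
Conserve atomic number: 1 + 82 = 83 + Z, so Z = 0.
A = 1 and Z = 0 is neutron — a neutron.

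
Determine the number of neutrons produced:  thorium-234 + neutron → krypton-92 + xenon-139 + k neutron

4

Conserve mass number: 235 = 92 + 139 + k, so k = 235 − 231 = 4.
Check atomic number: 90 = 36 + 54 + 0 = 90. ✓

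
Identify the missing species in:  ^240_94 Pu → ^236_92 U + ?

alpha particle

Conserve mass number: 240 = 236 + A, so A = 4.
Conserve atomic number: 94 = 92 + Z, so Z = 2.
A = 4 and Z = 2 is ^4_2 He — an alpha particle.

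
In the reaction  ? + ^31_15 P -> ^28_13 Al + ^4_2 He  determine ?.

neutron

Conserve mass number: A + 31 = 28 + 4, so A = 1.
Conserve atomic number: Z + 15 = 13 + 2, so Z = 0.
A = 1 and Z = 0 is ^1_0 n — a neutron.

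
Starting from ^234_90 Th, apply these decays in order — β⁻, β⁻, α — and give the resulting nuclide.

Th-230

Start: (A, Z) = (234, 90).
After β⁻: (234, 91).
After β⁻: (234, 92).
After α: (230, 90).
Z = 90 is thorium.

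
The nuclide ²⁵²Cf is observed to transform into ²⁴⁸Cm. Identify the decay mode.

ΔA = 248 − 252 = -4; ΔZ = 96 − 98 = -2.
A drops by 4 and Z drops by 2 — the signature of alpha emission.

alpha decay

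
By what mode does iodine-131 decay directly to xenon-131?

ΔA = 131 − 131 = 0; ΔZ = 54 − 53 = +1.
A is unchanged and Z rises by 1 — a neutron has become a proton (β⁻ decay).

beta-minus decay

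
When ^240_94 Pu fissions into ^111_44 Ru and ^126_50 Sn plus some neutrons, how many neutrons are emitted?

Conserve mass number: 240 = 111 + 126 + k, so k = 240 − 237 = 3.
Check atomic number: 94 = 44 + 50 + 0 = 94. ✓

3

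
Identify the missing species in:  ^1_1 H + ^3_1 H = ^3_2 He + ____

Conserve mass number: 1 + 3 = 3 + A, so A = 1.
Conserve atomic number: 1 + 1 = 2 + Z, so Z = 0.
A = 1 and Z = 0 is ^1_0 n — a neutron.

neutron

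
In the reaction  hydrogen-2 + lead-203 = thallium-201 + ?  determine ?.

alpha particle

Conserve mass number: 2 + 203 = 201 + A, so A = 4.
Conserve atomic number: 1 + 82 = 81 + Z, so Z = 2.
A = 4 and Z = 2 is helium-4 — an alpha particle.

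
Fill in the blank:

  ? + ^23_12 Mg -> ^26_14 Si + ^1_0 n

Conserve mass number: A + 23 = 26 + 1, so A = 4.
Conserve atomic number: Z + 12 = 14 + 0, so Z = 2.
A = 4 and Z = 2 is ^4_2 He — an alpha particle.

alpha particle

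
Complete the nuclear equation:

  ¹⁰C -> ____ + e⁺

Conserve mass number: 10 = A + 0, so A = 10.
Conserve atomic number: 6 = Z + 1, so Z = 5.
Z = 5 is boron, so the species is ¹⁰B.

B-10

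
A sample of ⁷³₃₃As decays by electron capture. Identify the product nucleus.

Electron capture: mass number changes by +0, atomic number by -1.
A: 73 = 73; Z: 33 − 1 = 32.
Z = 32 is germanium, so the daughter is ⁷³₃₂Ge.

Ge-73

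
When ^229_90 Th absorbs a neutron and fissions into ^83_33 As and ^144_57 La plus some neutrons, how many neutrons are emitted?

Conserve mass number: 230 = 83 + 144 + k, so k = 230 − 227 = 3.
Check atomic number: 90 = 33 + 57 + 0 = 90. ✓

3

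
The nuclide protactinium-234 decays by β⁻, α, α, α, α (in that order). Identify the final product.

Start: (A, Z) = (234, 91).
After β⁻: (234, 92).
After α: (230, 90).
After α: (226, 88).
After α: (222, 86).
After α: (218, 84).
Z = 84 is polonium.

Po-218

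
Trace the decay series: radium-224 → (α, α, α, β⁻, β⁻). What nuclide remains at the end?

Po-212

Start: (A, Z) = (224, 88).
After α: (220, 86).
After α: (216, 84).
After α: (212, 82).
After β⁻: (212, 83).
After β⁻: (212, 84).
Z = 84 is polonium.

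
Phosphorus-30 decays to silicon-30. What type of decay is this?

beta-plus decay or electron capture

ΔA = 30 − 30 = 0; ΔZ = 14 − 15 = -1.
A is unchanged and Z drops by 1 — a proton has become a neutron (β⁺ emission or electron capture).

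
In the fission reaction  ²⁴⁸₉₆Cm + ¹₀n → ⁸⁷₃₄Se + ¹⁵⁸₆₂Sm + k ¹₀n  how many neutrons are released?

4

Conserve mass number: 249 = 87 + 158 + k, so k = 249 − 245 = 4.
Check atomic number: 96 = 34 + 62 + 0 = 96. ✓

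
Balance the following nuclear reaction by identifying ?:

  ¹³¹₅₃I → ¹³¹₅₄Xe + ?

Conserve mass number: 131 = 131 + A, so A = 0.
Conserve atomic number: 53 = 54 + Z, so Z = -1.
A = 0 and Z = -1 is ⁰₋₁e — a beta-minus particle.

beta-minus particle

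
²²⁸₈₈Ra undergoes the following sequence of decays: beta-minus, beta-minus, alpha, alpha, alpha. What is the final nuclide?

Po-216

Start: (A, Z) = (228, 88).
After β⁻: (228, 89).
After β⁻: (228, 90).
After α: (224, 88).
After α: (220, 86).
After α: (216, 84).
Z = 84 is polonium.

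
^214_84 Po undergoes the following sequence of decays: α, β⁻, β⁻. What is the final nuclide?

Start: (A, Z) = (214, 84).
After α: (210, 82).
After β⁻: (210, 83).
After β⁻: (210, 84).
Z = 84 is polonium.

Po-210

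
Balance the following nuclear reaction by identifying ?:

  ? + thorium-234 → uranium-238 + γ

alpha particle

Conserve mass number: A + 234 = 238 + 0, so A = 4.
Conserve atomic number: Z + 90 = 92 + 0, so Z = 2.
A = 4 and Z = 2 is helium-4 — an alpha particle.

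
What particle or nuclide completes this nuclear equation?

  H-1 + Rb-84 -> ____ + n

Sr-84

Conserve mass number: 1 + 84 = A + 1, so A = 84.
Conserve atomic number: 1 + 37 = Z + 0, so Z = 38.
Z = 38 is strontium, so the species is Sr-84.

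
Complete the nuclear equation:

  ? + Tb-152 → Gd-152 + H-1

neutron

Conserve mass number: A + 152 = 152 + 1, so A = 1.
Conserve atomic number: Z + 65 = 64 + 1, so Z = 0.
A = 1 and Z = 0 is n — a neutron.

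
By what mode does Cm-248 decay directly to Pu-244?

alpha decay

ΔA = 244 − 248 = -4; ΔZ = 94 − 96 = -2.
A drops by 4 and Z drops by 2 — the signature of alpha emission.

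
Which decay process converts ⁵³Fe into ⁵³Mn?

ΔA = 53 − 53 = 0; ΔZ = 25 − 26 = -1.
A is unchanged and Z drops by 1 — a proton has become a neutron (β⁺ emission or electron capture).

beta-plus decay or electron capture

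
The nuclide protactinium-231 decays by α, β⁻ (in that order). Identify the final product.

Th-227

Start: (A, Z) = (231, 91).
After α: (227, 89).
After β⁻: (227, 90).
Z = 90 is thorium.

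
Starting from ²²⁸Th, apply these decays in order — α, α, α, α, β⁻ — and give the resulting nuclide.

Start: (A, Z) = (228, 90).
After α: (224, 88).
After α: (220, 86).
After α: (216, 84).
After α: (212, 82).
After β⁻: (212, 83).
Z = 83 is bismuth.

Bi-212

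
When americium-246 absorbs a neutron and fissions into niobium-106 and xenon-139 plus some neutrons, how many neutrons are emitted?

Conserve mass number: 247 = 106 + 139 + k, so k = 247 − 245 = 2.
Check atomic number: 95 = 41 + 54 + 0 = 95. ✓

2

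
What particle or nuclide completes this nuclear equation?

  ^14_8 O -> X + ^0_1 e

N-14

Conserve mass number: 14 = A + 0, so A = 14.
Conserve atomic number: 8 = Z + 1, so Z = 7.
Z = 7 is nitrogen, so the species is ^14_7 N.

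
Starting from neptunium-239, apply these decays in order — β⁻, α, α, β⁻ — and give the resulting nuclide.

Pa-231

Start: (A, Z) = (239, 93).
After β⁻: (239, 94).
After α: (235, 92).
After α: (231, 90).
After β⁻: (231, 91).
Z = 91 is protactinium.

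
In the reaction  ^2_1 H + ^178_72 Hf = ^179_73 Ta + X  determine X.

neutron

Conserve mass number: 2 + 178 = 179 + A, so A = 1.
Conserve atomic number: 1 + 72 = 73 + Z, so Z = 0.
A = 1 and Z = 0 is ^1_0 n — a neutron.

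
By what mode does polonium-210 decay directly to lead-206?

alpha decay

ΔA = 206 − 210 = -4; ΔZ = 82 − 84 = -2.
A drops by 4 and Z drops by 2 — the signature of alpha emission.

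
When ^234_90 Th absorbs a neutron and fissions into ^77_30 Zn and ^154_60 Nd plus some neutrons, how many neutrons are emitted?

4

Conserve mass number: 235 = 77 + 154 + k, so k = 235 − 231 = 4.
Check atomic number: 90 = 30 + 60 + 0 = 90. ✓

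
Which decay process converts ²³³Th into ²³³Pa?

ΔA = 233 − 233 = 0; ΔZ = 91 − 90 = +1.
A is unchanged and Z rises by 1 — a neutron has become a proton (β⁻ decay).

beta-minus decay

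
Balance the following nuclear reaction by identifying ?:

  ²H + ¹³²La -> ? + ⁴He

Conserve mass number: 2 + 132 = A + 4, so A = 130.
Conserve atomic number: 1 + 57 = Z + 2, so Z = 56.
Z = 56 is barium, so the species is ¹³⁰Ba.

Ba-130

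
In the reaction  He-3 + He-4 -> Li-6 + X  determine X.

proton

Conserve mass number: 3 + 4 = 6 + A, so A = 1.
Conserve atomic number: 2 + 2 = 3 + Z, so Z = 1.
A = 1 and Z = 1 is H-1 — a proton.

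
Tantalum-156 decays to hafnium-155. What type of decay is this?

proton emission

ΔA = 155 − 156 = -1; ΔZ = 72 − 73 = -1.
A drops by 1 and Z drops by 1 — a proton was emitted.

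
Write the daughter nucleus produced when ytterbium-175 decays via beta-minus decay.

Beta-minus decay: mass number changes by +0, atomic number by +1.
A: 175 = 175; Z: 70 + 1 = 71.
Z = 71 is lutetium, so the daughter is lutetium-175.

Lu-175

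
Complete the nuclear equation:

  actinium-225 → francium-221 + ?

alpha particle

Conserve mass number: 225 = 221 + A, so A = 4.
Conserve atomic number: 89 = 87 + Z, so Z = 2.
A = 4 and Z = 2 is helium-4 — an alpha particle.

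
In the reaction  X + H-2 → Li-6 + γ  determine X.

alpha particle

Conserve mass number: A + 2 = 6 + 0, so A = 4.
Conserve atomic number: Z + 1 = 3 + 0, so Z = 2.
A = 4 and Z = 2 is He-4 — an alpha particle.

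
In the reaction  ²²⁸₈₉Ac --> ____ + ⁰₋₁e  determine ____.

Th-228

Conserve mass number: 228 = A + 0, so A = 228.
Conserve atomic number: 89 = Z − 1, so Z = 90.
Z = 90 is thorium, so the species is ²²⁸₉₀Th.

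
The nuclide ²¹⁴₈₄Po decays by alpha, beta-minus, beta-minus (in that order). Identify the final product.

Start: (A, Z) = (214, 84).
After α: (210, 82).
After β⁻: (210, 83).
After β⁻: (210, 84).
Z = 84 is polonium.

Po-210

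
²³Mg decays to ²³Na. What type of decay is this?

ΔA = 23 − 23 = 0; ΔZ = 11 − 12 = -1.
A is unchanged and Z drops by 1 — a proton has become a neutron (β⁺ emission or electron capture).

beta-plus decay or electron capture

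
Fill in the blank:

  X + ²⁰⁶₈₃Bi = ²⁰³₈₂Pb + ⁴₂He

proton

Conserve mass number: A + 206 = 203 + 4, so A = 1.
Conserve atomic number: Z + 83 = 82 + 2, so Z = 1.
A = 1 and Z = 1 is ¹₁H — a proton.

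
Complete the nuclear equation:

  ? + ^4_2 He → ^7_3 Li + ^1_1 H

alpha particle

Conserve mass number: A + 4 = 7 + 1, so A = 4.
Conserve atomic number: Z + 2 = 3 + 1, so Z = 2.
A = 4 and Z = 2 is ^4_2 He — an alpha particle.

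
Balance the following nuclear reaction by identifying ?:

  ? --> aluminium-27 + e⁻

Mg-27

Conserve mass number: A = 27 + 0, so A = 27.
Conserve atomic number: Z = 13 − 1, so Z = 12.
Z = 12 is magnesium, so the species is magnesium-27.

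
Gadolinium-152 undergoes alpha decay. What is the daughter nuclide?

Sm-148

Alpha decay: mass number changes by -4, atomic number by -2.
A: 152 − 4 = 148; Z: 64 − 2 = 62.
Z = 62 is samarium, so the daughter is samarium-148.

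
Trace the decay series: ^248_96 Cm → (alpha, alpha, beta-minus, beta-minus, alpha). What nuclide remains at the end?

U-236

Start: (A, Z) = (248, 96).
After α: (244, 94).
After α: (240, 92).
After β⁻: (240, 93).
After β⁻: (240, 94).
After α: (236, 92).
Z = 92 is uranium.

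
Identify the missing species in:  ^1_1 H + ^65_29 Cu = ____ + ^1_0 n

Conserve mass number: 1 + 65 = A + 1, so A = 65.
Conserve atomic number: 1 + 29 = Z + 0, so Z = 30.
Z = 30 is zinc, so the species is ^65_30 Zn.

Zn-65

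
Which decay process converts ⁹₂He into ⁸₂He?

neutron emission

ΔA = 8 − 9 = -1; ΔZ = 2 − 2 = +0.
A drops by 1 with Z unchanged — a neutron was emitted.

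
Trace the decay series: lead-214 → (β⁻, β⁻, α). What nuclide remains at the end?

Pb-210

Start: (A, Z) = (214, 82).
After β⁻: (214, 83).
After β⁻: (214, 84).
After α: (210, 82).
Z = 82 is lead.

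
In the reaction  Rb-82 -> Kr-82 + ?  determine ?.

positron

Conserve mass number: 82 = 82 + A, so A = 0.
Conserve atomic number: 37 = 36 + Z, so Z = 1.
A = 0 and Z = 1 is e⁺ — a positron.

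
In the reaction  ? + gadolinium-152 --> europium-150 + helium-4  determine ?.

deuteron

Conserve mass number: A + 152 = 150 + 4, so A = 2.
Conserve atomic number: Z + 64 = 63 + 2, so Z = 1.
A = 2 and Z = 1 is hydrogen-2 — a deuteron.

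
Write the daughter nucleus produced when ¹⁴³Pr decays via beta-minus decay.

Beta-minus decay: mass number changes by +0, atomic number by +1.
A: 143 = 143; Z: 59 + 1 = 60.
Z = 60 is neodymium, so the daughter is ¹⁴³Nd.

Nd-143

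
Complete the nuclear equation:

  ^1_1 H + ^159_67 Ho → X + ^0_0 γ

Conserve mass number: 1 + 159 = A + 0, so A = 160.
Conserve atomic number: 1 + 67 = Z + 0, so Z = 68.
Z = 68 is erbium, so the species is ^160_68 Er.

Er-160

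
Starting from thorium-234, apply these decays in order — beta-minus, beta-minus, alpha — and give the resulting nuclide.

Th-230

Start: (A, Z) = (234, 90).
After β⁻: (234, 91).
After β⁻: (234, 92).
After α: (230, 90).
Z = 90 is thorium.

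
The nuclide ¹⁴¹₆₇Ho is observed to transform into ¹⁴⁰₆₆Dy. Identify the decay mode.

proton emission

ΔA = 140 − 141 = -1; ΔZ = 66 − 67 = -1.
A drops by 1 and Z drops by 1 — a proton was emitted.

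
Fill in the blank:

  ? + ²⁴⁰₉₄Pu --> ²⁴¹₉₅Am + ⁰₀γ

proton

Conserve mass number: A + 240 = 241 + 0, so A = 1.
Conserve atomic number: Z + 94 = 95 + 0, so Z = 1.
A = 1 and Z = 1 is ¹₁H — a proton.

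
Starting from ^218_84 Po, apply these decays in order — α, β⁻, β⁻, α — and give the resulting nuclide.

Pb-210

Start: (A, Z) = (218, 84).
After α: (214, 82).
After β⁻: (214, 83).
After β⁻: (214, 84).
After α: (210, 82).
Z = 82 is lead.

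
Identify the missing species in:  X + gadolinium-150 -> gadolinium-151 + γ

Conserve mass number: A + 150 = 151 + 0, so A = 1.
Conserve atomic number: Z + 64 = 64 + 0, so Z = 0.
A = 1 and Z = 0 is neutron — a neutron.

neutron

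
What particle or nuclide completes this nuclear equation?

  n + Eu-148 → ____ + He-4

Conserve mass number: 1 + 148 = A + 4, so A = 145.
Conserve atomic number: 0 + 63 = Z + 2, so Z = 61.
Z = 61 is promethium, so the species is Pm-145.

Pm-145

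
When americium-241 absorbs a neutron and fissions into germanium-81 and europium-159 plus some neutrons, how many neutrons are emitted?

Conserve mass number: 242 = 81 + 159 + k, so k = 242 − 240 = 2.
Check atomic number: 95 = 32 + 63 + 0 = 95. ✓

2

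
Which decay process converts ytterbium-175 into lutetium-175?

ΔA = 175 − 175 = 0; ΔZ = 71 − 70 = +1.
A is unchanged and Z rises by 1 — a neutron has become a proton (β⁻ decay).

beta-minus decay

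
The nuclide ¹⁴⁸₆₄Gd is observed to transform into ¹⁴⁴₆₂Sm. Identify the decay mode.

ΔA = 144 − 148 = -4; ΔZ = 62 − 64 = -2.
A drops by 4 and Z drops by 2 — the signature of alpha emission.

alpha decay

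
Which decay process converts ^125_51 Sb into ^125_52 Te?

ΔA = 125 − 125 = 0; ΔZ = 52 − 51 = +1.
A is unchanged and Z rises by 1 — a neutron has become a proton (β⁻ decay).

beta-minus decay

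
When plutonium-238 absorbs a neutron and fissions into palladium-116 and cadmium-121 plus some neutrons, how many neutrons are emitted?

2

Conserve mass number: 239 = 116 + 121 + k, so k = 239 − 237 = 2.
Check atomic number: 94 = 46 + 48 + 0 = 94. ✓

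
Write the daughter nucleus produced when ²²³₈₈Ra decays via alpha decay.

Alpha decay: mass number changes by -4, atomic number by -2.
A: 223 − 4 = 219; Z: 88 − 2 = 86.
Z = 86 is radon, so the daughter is ²¹⁹₈₆Rn.

Rn-219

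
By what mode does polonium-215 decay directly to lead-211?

ΔA = 211 − 215 = -4; ΔZ = 82 − 84 = -2.
A drops by 4 and Z drops by 2 — the signature of alpha emission.

alpha decay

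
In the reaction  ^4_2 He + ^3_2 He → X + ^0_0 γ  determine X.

Conserve mass number: 4 + 3 = A + 0, so A = 7.
Conserve atomic number: 2 + 2 = Z + 0, so Z = 4.
Z = 4 is beryllium, so the species is ^7_4 Be.

Be-7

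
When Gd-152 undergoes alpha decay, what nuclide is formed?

Alpha decay: mass number changes by -4, atomic number by -2.
A: 152 − 4 = 148; Z: 64 − 2 = 62.
Z = 62 is samarium, so the daughter is Sm-148.

Sm-148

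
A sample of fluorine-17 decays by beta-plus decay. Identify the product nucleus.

O-17

Beta-plus decay: mass number changes by +0, atomic number by -1.
A: 17 = 17; Z: 9 − 1 = 8.
Z = 8 is oxygen, so the daughter is oxygen-17.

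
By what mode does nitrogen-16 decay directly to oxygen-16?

beta-minus decay

ΔA = 16 − 16 = 0; ΔZ = 8 − 7 = +1.
A is unchanged and Z rises by 1 — a neutron has become a proton (β⁻ decay).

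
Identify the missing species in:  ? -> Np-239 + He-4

Conserve mass number: A = 239 + 4, so A = 243.
Conserve atomic number: Z = 93 + 2, so Z = 95.
Z = 95 is americium, so the species is Am-243.

Am-243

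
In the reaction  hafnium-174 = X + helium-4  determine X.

Yb-170

Conserve mass number: 174 = A + 4, so A = 170.
Conserve atomic number: 72 = Z + 2, so Z = 70.
Z = 70 is ytterbium, so the species is ytterbium-170.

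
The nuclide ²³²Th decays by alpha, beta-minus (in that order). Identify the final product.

Start: (A, Z) = (232, 90).
After α: (228, 88).
After β⁻: (228, 89).
Z = 89 is actinium.

Ac-228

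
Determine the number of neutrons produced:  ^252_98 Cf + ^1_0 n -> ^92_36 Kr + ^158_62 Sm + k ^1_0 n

3

Conserve mass number: 253 = 92 + 158 + k, so k = 253 − 250 = 3.
Check atomic number: 98 = 36 + 62 + 0 = 98. ✓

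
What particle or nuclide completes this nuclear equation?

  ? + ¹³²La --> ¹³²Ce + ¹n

Conserve mass number: A + 132 = 132 + 1, so A = 1.
Conserve atomic number: Z + 57 = 58 + 0, so Z = 1.
A = 1 and Z = 1 is ¹H — a proton.

proton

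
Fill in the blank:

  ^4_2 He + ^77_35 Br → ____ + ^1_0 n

Conserve mass number: 4 + 77 = A + 1, so A = 80.
Conserve atomic number: 2 + 35 = Z + 0, so Z = 37.
Z = 37 is rubidium, so the species is ^80_37 Rb.

Rb-80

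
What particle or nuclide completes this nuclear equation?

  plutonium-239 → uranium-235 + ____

alpha particle

Conserve mass number: 239 = 235 + A, so A = 4.
Conserve atomic number: 94 = 92 + Z, so Z = 2.
A = 4 and Z = 2 is helium-4 — an alpha particle.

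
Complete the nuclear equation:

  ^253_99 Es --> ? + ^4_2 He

Bk-249

Conserve mass number: 253 = A + 4, so A = 249.
Conserve atomic number: 99 = Z + 2, so Z = 97.
Z = 97 is berkelium, so the species is ^249_97 Bk.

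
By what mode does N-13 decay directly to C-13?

ΔA = 13 − 13 = 0; ΔZ = 6 − 7 = -1.
A is unchanged and Z drops by 1 — a proton has become a neutron (β⁺ emission or electron capture).

beta-plus decay or electron capture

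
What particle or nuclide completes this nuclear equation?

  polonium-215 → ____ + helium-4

Conserve mass number: 215 = A + 4, so A = 211.
Conserve atomic number: 84 = Z + 2, so Z = 82.
Z = 82 is lead, so the species is lead-211.

Pb-211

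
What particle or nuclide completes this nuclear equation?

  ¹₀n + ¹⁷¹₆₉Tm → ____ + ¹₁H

Er-171

Conserve mass number: 1 + 171 = A + 1, so A = 171.
Conserve atomic number: 0 + 69 = Z + 1, so Z = 68.
Z = 68 is erbium, so the species is ¹⁷¹₆₈Er.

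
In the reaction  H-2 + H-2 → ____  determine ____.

He-4

Conserve mass number: 2 + 2 = A, so A = 4.
Conserve atomic number: 1 + 1 = Z, so Z = 2.
A = 4 and Z = 2 is He-4 — an alpha particle.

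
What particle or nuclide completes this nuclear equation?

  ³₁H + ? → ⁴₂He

proton

Conserve mass number: 3 + A = 4, so A = 1.
Conserve atomic number: 1 + Z = 2, so Z = 1.
A = 1 and Z = 1 is ¹₁H — a proton.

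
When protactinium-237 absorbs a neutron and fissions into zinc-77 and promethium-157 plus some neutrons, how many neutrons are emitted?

Conserve mass number: 238 = 77 + 157 + k, so k = 238 − 234 = 4.
Check atomic number: 91 = 30 + 61 + 0 = 91. ✓

4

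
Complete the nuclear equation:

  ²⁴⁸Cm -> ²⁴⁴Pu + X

Conserve mass number: 248 = 244 + A, so A = 4.
Conserve atomic number: 96 = 94 + Z, so Z = 2.
A = 4 and Z = 2 is ⁴He — an alpha particle.

alpha particle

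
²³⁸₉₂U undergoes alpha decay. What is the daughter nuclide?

Th-234

Alpha decay: mass number changes by -4, atomic number by -2.
A: 238 − 4 = 234; Z: 92 − 2 = 90.
Z = 90 is thorium, so the daughter is ²³⁴₉₀Th.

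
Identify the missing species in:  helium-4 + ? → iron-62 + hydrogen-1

Conserve mass number: 4 + A = 62 + 1, so A = 59.
Conserve atomic number: 2 + Z = 26 + 1, so Z = 25.
Z = 25 is manganese, so the species is manganese-59.

Mn-59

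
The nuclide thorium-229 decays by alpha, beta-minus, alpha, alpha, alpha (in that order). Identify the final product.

Start: (A, Z) = (229, 90).
After α: (225, 88).
After β⁻: (225, 89).
After α: (221, 87).
After α: (217, 85).
After α: (213, 83).
Z = 83 is bismuth.

Bi-213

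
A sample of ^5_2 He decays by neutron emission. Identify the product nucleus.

Neutron emission: mass number changes by -1, atomic number by +0.
A: 5 − 1 = 4; Z: 2 = 2.
Z = 2 is helium, so the daughter is ^4_2 He.

He-4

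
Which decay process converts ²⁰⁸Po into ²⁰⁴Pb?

alpha decay

ΔA = 204 − 208 = -4; ΔZ = 82 − 84 = -2.
A drops by 4 and Z drops by 2 — the signature of alpha emission.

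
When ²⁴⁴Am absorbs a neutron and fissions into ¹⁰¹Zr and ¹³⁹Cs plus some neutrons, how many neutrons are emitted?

Conserve mass number: 245 = 101 + 139 + k, so k = 245 − 240 = 5.
Check atomic number: 95 = 40 + 55 + 0 = 95. ✓

5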